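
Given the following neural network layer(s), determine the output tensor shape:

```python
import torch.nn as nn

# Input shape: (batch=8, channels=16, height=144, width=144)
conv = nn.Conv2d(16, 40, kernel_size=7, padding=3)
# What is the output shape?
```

Input: (8, 16, 144, 144) -> Output: (8, 40, 144, 144)

Answer: (8, 40, 144, 144)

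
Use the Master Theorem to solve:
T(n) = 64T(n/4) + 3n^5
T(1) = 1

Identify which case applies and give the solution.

a=64, b=4, f(n)=3n^5. log_4(64) = 3. Since c=5 > 3 and the regularity condition holds (64(n/4)^5 = (64/4^5)n^5 with 64/4^5 < 1), Case 3 applies: T(n) = Θ(f(n)) = O(n^5).

Answer: O(n^5) - Case 3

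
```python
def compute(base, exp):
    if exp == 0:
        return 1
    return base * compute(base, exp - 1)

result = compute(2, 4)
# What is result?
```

compute(2, 4) = 2 * 2 * 2 * 2 = 16

Answer: 16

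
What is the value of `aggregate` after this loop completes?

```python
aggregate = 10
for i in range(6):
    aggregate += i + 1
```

Start at 10, add 1 to 6 = 31
`aggregate` takes the values: 10 → 11 → 13 → 16 → 20 → 25 → 31

Answer: 31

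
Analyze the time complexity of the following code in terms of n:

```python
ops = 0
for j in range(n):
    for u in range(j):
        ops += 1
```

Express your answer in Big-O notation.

Each loop level contributes: n × n. Multiplying the contributions gives O(n^2).

Answer: O(n^2)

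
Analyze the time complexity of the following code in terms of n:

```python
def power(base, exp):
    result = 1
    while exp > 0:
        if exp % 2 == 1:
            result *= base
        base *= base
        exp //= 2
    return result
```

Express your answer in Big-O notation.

This is Exponentiation by squaring. Time complexity: O(log n).

Answer: O(log n)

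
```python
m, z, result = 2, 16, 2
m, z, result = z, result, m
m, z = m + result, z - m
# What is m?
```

Trace:
`m, z, result = 2, 16, 2` → m = 2; z = 16; result = 2
`m, z, result = z, result, m` → m = 16; z = 2; result = 2
`m, z = m + result, z - m` → m = 18; z = -14
So m = 18

Answer: 18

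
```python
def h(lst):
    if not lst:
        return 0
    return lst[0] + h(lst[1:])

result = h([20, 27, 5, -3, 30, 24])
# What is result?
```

20 + 27 + 5 + (-3) + 30 + 24 + 0 = 103

Answer: 103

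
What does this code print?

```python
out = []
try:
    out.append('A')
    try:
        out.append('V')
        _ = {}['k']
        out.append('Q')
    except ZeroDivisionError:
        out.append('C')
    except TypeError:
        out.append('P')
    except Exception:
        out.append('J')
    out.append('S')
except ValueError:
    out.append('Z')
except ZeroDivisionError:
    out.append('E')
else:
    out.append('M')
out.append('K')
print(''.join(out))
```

Execution trace: 'A' (try body) → 'V' (inner try body) → 'J' (inner except Exception) → 'S' (try body, no exception) → 'M' (else) → 'K' (after the try/except). Output: AVJSMK

Answer: AVJSMK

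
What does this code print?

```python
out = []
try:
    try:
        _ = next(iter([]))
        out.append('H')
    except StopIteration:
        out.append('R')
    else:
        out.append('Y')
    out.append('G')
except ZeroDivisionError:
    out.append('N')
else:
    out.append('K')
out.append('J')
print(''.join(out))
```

Execution trace: 'R' (inner except StopIteration) → 'G' (try body, no exception) → 'K' (else) → 'J' (after the try/except). Output: RGKJ

Answer: RGKJ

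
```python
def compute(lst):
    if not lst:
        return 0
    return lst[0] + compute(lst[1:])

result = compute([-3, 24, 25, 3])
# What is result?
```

(-3) + 24 + 25 + 3 + 0 = 49

Answer: 49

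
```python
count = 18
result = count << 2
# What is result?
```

Trace:
`count = 18` → count = 18
`result = count << 2` → result = 72
So result = 72

Answer: 72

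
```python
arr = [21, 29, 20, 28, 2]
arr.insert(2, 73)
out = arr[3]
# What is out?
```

Trace:
`arr = [21, 29, 20, 28, 2]` → arr = [21, 29, 20, 28, 2]
`arr.insert(2, 73)` → arr = [21, 29, 73, 20, 28, 2]
`out = arr[3]` → out = 20
So out = 20

Answer: 20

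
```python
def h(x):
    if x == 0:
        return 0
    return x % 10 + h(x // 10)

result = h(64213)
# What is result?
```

Sum of digits of 64213: 3 + 1 + 2 + 4 + 6 = 16

Answer: 16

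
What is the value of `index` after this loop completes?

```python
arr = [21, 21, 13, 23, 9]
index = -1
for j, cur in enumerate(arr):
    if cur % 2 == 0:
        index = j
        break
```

First even number index in [21, 21, 13, 23, 9]
`index` takes the values: -1

Answer: -1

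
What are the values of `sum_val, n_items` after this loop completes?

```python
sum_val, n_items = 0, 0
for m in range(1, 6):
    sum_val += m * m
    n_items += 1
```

Sum of squares and count
`sum_val, n_items` takes the values: (0, 0) → (1, 0) → (1, 1) → (5, 1) → (5, 2) → (14, 2) → (14, 3) → (30, 3) → (30, 4) → (55, 4) → (55, 5)

Answer: 55, 5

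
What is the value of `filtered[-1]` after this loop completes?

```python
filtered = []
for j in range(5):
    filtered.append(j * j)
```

Last element of squares 0 to 4
`filtered` takes the values: [] → [0] → [0, 1] → [0, 1, 4] → [0, 1, 4, 9] → [0, 1, 4, 9, 16]
So `filtered[-1]` = 16

Answer: 16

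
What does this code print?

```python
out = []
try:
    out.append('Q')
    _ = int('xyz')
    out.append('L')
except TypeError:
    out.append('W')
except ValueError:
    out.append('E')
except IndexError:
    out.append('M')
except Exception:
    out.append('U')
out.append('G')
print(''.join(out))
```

Execution trace: 'Q' (try body) → 'E' (except ValueError) → 'G' (after the try/except). Output: QEG

Answer: QEG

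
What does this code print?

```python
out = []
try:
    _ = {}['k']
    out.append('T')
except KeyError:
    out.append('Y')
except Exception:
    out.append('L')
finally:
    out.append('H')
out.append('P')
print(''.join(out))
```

Execution trace: 'Y' (except KeyError) → 'H' (finally) → 'P' (after the try/except). Output: YHP

Answer: YHP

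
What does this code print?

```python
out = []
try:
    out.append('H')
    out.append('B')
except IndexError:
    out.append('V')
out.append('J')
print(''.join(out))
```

Execution trace: 'H' (try body) → 'B' (try body, no exception) → 'J' (after the try/except). Output: HBJ

Answer: HBJ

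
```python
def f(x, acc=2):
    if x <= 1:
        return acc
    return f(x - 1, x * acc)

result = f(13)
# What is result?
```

Accumulator trace (n, acc): (13, 2) -> (12, 26) -> (11, 312) -> (10, 3432) -> (9, 34320) -> (8, 308880) -> (7, 2471040) -> (6, 17297280) -> (5, 103783680) -> (4, 518918400) -> (3, 2075673600) -> (2, 6227020800) -> (1, 12454041600) -> return 12454041600

Answer: 12454041600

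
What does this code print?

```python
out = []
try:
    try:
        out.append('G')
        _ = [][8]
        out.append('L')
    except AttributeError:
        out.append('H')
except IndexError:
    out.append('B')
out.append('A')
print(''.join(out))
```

Execution trace: 'G' (try body) → 'B' (outer except IndexError) → 'A' (after the try/except). Output: GBA

Answer: GBA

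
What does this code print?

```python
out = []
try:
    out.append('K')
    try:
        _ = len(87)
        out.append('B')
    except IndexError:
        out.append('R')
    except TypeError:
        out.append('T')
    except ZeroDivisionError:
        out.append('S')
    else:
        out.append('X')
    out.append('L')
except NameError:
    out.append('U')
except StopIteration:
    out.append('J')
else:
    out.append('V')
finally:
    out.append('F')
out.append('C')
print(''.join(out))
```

Execution trace: 'K' (try body) → 'T' (inner except TypeError) → 'L' (try body, no exception) → 'V' (else) → 'F' (finally) → 'C' (after the try/except). Output: KTLVFC

Answer: KTLVFC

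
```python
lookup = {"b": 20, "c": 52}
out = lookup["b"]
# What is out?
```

Trace:
`lookup = {"b": 20, "c": 52}` → lookup = {'b': 20, 'c': 52}
`out = lookup["b"]` → out = 20
So out = 20

Answer: 20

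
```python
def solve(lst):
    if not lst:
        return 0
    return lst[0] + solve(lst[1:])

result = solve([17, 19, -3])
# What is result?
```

17 + 19 + (-3) + 0 = 33

Answer: 33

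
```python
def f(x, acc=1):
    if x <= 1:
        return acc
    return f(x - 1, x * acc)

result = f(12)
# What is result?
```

Accumulator trace (n, acc): (12, 1) -> (11, 12) -> (10, 132) -> (9, 1320) -> (8, 11880) -> (7, 95040) -> (6, 665280) -> (5, 3991680) -> (4, 19958400) -> (3, 79833600) -> (2, 239500800) -> (1, 479001600) -> return 479001600

Answer: 479001600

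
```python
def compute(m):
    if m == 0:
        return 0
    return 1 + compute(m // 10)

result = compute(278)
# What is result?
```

Count of digits of 278: 3

Answer: 3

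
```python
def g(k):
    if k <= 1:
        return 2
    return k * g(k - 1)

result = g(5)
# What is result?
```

g(5) = 5 * 4 * 3 * 2 * 2 = 240

Answer: 240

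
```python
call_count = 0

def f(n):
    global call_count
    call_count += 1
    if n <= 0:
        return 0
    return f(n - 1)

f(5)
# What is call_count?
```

Linear recursion stepping by 1: 6 calls from n=5 down to ≤0.

Answer: 6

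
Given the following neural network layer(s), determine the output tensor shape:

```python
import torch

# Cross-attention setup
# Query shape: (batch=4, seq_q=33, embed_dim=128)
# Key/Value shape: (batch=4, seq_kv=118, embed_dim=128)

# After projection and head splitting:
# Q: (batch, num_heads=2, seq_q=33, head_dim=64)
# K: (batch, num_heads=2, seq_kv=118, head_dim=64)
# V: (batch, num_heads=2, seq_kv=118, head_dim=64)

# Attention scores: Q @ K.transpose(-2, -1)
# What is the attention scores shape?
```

Input: (4, 33, 128) -> Output: (4, 2, 33, 118)

Answer: (4, 2, 33, 118)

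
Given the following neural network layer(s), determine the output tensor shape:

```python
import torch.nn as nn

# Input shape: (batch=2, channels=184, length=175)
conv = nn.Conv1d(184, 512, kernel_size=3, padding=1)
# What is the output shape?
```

Input: (2, 184, 175) -> Output: (2, 512, 175)

Answer: (2, 512, 175)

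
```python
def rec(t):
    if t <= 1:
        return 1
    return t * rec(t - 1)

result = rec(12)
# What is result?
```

rec(12) = 12 * 11 * 10 * 9 * 8 * 7 * 6 * 5 * 4 * 3 * 2 * 1 = 479001600

Answer: 479001600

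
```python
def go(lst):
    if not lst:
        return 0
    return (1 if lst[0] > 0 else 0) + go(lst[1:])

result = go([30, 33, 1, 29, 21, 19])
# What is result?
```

Count of positive elements in [30, 33, 1, 29, 21, 19] = 6

Answer: 6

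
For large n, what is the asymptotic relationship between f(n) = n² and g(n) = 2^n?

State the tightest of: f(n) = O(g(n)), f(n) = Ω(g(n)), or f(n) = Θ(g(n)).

n² vs 2^n: f(n) = O(g(n)) but not Ω(g(n)) — 2^n grows strictly faster than n².

Answer: f(n) = O(g(n)) but not Ω(g(n)) — 2^n grows strictly faster than n².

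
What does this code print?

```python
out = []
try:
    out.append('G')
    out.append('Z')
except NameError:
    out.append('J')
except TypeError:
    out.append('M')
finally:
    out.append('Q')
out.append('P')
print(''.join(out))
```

Execution trace: 'G' (try body) → 'Z' (try body, no exception) → 'Q' (finally) → 'P' (after the try/except). Output: GZQP

Answer: GZQP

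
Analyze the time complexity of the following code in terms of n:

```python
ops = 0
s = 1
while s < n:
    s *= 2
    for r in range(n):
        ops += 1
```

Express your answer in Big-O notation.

Each loop level contributes: log n × n. Multiplying the contributions gives O(n log n).

Answer: O(n log n)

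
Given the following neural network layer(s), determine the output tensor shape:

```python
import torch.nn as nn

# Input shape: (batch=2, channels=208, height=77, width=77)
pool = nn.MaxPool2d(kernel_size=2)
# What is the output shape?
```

Input: (2, 208, 77, 77) -> Output: (2, 208, 38, 38)

Answer: (2, 208, 38, 38)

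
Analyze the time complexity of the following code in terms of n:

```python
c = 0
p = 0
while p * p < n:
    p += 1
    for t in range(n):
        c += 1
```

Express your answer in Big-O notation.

Each loop level contributes: √n × n. Multiplying the contributions gives O(n√n).

Answer: O(n√n)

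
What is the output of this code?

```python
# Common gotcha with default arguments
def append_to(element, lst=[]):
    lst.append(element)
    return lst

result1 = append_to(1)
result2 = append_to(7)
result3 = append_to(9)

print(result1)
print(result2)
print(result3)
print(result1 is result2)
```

Key concept: mutable default argument gotcha.
Step by step:
`result1 = append_to(1)` → result1 = [1]
`result2 = append_to(7)` → result1 = [1, 7] (same object as result2); result2 = [1, 7] (same object as result1)
`result3 = append_to(9)` → result1 = [1, 7, 9] (same object as result2, result3); result2 = [1, 7, 9] (same object as result1, result3); result3 = [1, 7, 9] (same object as result1, result2)
`print(result1)` → prints [1, 7, 9]
`print(result2)` → prints [1, 7, 9]
`print(result3)` → prints [1, 7, 9]
`print(result1 is result2)` → prints True

Answer:
[1, 7, 9]
[1, 7, 9]
[1, 7, 9]
True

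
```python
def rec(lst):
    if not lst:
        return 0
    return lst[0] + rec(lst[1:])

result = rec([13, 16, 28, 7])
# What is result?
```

13 + 16 + 28 + 7 + 0 = 64

Answer: 64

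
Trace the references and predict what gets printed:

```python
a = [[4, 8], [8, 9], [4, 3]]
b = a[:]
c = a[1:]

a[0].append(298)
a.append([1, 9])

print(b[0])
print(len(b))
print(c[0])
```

Key concept: slice with nested mutation.
Step by step:
`a = [[4, 8], [8, 9], [4, 3]]` → a = [[4, 8], [8, 9], [4, 3]]
`b = a[:]` → b = [[4, 8], [8, 9], [4, 3]]
`c = a[1:]` → c = [[8, 9], [4, 3]]
`a[0].append(298)` → a = [[4, 8, 298], [8, 9], [4, 3]]; b = [[4, 8, 298], [8, 9], [4, 3]]
`a.append([1, 9])` → a = [[4, 8, 298], [8, 9], [4, 3], [1, 9]]
`print(b[0])` → prints [4, 8, 298]
`print(len(b))` → prints 3
`print(c[0])` → prints [8, 9]

Answer:
[4, 8, 298]
3
[8, 9]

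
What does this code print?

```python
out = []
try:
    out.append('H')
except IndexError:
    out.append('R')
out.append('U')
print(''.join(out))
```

Execution trace: 'H' (try body, no exception) → 'U' (after the try/except). Output: HU

Answer: HU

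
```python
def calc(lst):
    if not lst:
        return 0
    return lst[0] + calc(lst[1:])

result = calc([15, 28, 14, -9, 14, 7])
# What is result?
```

15 + 28 + 14 + (-9) + 14 + 7 + 0 = 69

Answer: 69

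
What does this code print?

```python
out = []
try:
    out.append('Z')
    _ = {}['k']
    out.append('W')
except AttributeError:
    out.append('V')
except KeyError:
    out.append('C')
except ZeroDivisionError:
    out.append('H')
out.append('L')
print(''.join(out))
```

Execution trace: 'Z' (try body) → 'C' (except KeyError) → 'L' (after the try/except). Output: ZCL

Answer: ZCL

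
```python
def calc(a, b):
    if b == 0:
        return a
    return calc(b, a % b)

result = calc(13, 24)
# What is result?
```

calc(13, 24) -> calc(24, 13) -> calc(13, 11) -> calc(11, 2) -> calc(2, 1) -> calc(1, 0) -> 1

Answer: 1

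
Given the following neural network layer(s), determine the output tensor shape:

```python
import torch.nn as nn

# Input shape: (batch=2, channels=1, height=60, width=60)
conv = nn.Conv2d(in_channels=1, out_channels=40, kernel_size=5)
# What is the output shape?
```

Input: (2, 1, 60, 60) -> Output: (2, 40, 56, 56)

Answer: (2, 40, 56, 56)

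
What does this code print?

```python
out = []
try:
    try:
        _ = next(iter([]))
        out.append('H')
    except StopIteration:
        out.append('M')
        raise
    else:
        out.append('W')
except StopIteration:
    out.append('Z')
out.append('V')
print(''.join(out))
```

Execution trace: 'M' (except StopIteration) → 'Z' (outer except StopIteration) → 'V' (after the try/except). Output: MZV

Answer: MZV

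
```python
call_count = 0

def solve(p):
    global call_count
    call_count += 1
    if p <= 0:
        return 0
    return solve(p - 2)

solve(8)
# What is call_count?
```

Linear recursion stepping by 2: 5 calls from p=8 down to ≤0.

Answer: 5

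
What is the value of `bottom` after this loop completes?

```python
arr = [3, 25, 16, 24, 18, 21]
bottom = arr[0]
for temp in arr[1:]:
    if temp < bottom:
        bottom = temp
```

Minimum of [3, 25, 16, 24, 18, 21]
`bottom` takes the values: 3

Answer: 3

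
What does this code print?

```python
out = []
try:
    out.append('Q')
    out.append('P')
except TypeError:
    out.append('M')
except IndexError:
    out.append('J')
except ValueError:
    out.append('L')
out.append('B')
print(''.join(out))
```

Execution trace: 'Q' (try body) → 'P' (try body, no exception) → 'B' (after the try/except). Output: QPB

Answer: QPB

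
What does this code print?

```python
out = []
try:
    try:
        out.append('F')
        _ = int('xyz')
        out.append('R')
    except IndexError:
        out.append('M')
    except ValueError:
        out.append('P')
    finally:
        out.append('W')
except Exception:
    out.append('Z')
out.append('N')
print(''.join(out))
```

Execution trace: 'F' (inner try body) → 'P' (inner except ValueError) → 'W' (inner finally) → 'N' (after the try/except). Output: FPWN

Answer: FPWN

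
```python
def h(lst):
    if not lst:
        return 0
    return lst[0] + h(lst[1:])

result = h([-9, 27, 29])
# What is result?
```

(-9) + 27 + 29 + 0 = 47

Answer: 47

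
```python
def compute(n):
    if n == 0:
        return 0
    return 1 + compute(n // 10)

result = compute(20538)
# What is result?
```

Count of digits of 20538: 5

Answer: 5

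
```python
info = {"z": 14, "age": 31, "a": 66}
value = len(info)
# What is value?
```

Trace:
`info = {"z": 14, "age": 31, "a": 66}` → info = {'z': 14, 'age': 31, 'a': 66}
`value = len(info)` → value = 3
So value = 3

Answer: 3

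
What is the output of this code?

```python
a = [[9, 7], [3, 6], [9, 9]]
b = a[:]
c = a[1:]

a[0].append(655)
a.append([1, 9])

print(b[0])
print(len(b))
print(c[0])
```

Key concept: slice with nested mutation.
Step by step:
`a = [[9, 7], [3, 6], [9, 9]]` → a = [[9, 7], [3, 6], [9, 9]]
`b = a[:]` → b = [[9, 7], [3, 6], [9, 9]]
`c = a[1:]` → c = [[3, 6], [9, 9]]
`a[0].append(655)` → a = [[9, 7, 655], [3, 6], [9, 9]]; b = [[9, 7, 655], [3, 6], [9, 9]]
`a.append([1, 9])` → a = [[9, 7, 655], [3, 6], [9, 9], [1, 9]]
`print(b[0])` → prints [9, 7, 655]
`print(len(b))` → prints 3
`print(c[0])` → prints [3, 6]

Answer:
[9, 7, 655]
3
[3, 6]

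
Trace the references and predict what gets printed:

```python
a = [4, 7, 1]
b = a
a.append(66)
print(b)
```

Key concept: basic list aliasing.
Step by step:
`a = [4, 7, 1]` → a = [4, 7, 1]
`b = a` → b = [4, 7, 1] (same object as a)
`a.append(66)` → a = [4, 7, 1, 66] (same object as b); b = [4, 7, 1, 66] (same object as a)
`print(b)` → prints [4, 7, 1, 66]

Answer: [4, 7, 1, 66]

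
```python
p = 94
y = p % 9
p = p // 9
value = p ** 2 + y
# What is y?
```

Trace:
`p = 94` → p = 94
`y = p % 9` → y = 4
`p = p // 9` → p = 10
`value = p ** 2 + y` → value = 104
So y = 4

Answer: 4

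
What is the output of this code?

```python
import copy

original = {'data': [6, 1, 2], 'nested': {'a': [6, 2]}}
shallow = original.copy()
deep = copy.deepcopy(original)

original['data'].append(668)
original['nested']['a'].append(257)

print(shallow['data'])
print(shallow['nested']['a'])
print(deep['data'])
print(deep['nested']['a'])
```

Key concept: comparing shallow vs deep copy.
Step by step:
`original = {'data': [6, 1, 2], 'nested': {'a': [6, 2]}}` → original = {'data': [6, 1, 2], 'nested': {'a': [6, 2]}}
`shallow = original.copy()` → shallow = {'data': [6, 1, 2], 'nested': {'a': [6, 2]}}
`deep = copy.deepcopy(original)` → deep = {'data': [6, 1, 2], 'nested': {'a': [6, 2]}}
`original['data'].append(668)` → original = {'data': [6, 1, 2, 668], 'nested': {'a': [6, 2]}}; shallow = {'data': [6, 1, 2, 668], 'nested': {'a': [6, 2]}}
`original['nested']['a'].append(257)` → original = {'data': [6, 1, 2, 668], 'nested': {'a': [6, 2, 257]}}; shallow = {'data': [6, 1, 2, 668], 'nested': {'a': [6, 2, 257]}}
`print(shallow['data'])` → prints [6, 1, 2, 668]
`print(shallow['nested']['a'])` → prints [6, 2, 257]
`print(deep['data'])` → prints [6, 1, 2]
`print(deep['nested']['a'])` → prints [6, 2]

Answer:
[6, 1, 2, 668]
[6, 2, 257]
[6, 1, 2]
[6, 2]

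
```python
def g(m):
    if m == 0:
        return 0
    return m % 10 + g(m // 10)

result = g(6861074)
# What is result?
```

Sum of digits of 6861074: 4 + 7 + 0 + 1 + 6 + 8 + 6 = 32

Answer: 32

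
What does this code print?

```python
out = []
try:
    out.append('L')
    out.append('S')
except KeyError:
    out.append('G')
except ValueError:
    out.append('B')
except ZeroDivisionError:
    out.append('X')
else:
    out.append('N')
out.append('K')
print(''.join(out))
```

Execution trace: 'L' (try body) → 'S' (try body, no exception) → 'N' (else) → 'K' (after the try/except). Output: LSNK

Answer: LSNK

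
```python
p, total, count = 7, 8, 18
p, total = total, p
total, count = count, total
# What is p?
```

Trace:
`p, total, count = 7, 8, 18` → p = 7; total = 8; count = 18
`p, total = total, p` → p = 8; total = 7
`total, count = count, total` → total = 18; count = 7
So p = 8

Answer: 8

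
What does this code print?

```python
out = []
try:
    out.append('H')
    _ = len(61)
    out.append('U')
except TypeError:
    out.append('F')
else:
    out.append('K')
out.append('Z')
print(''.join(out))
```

Execution trace: 'H' (try body) → 'F' (except TypeError) → 'Z' (after the try/except). Output: HFZ

Answer: HFZ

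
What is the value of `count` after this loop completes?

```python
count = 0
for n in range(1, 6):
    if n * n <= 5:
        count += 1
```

Count numbers where n² ≤ 5
`count` takes the values: 0 → 1 → 2

Answer: 2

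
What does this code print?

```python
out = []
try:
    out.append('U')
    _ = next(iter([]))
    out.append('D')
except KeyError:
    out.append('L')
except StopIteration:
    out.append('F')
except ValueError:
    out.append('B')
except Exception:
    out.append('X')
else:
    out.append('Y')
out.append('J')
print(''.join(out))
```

Execution trace: 'U' (try body) → 'F' (except StopIteration) → 'J' (after the try/except). Output: UFJ

Answer: UFJ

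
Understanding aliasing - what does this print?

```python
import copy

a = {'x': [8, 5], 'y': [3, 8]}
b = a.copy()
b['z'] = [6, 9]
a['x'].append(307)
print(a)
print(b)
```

Key concept: shallow copy of dict with mutable values.
Step by step:
`a = {'x': [8, 5], 'y': [3, 8]}` → a = {'x': [8, 5], 'y': [3, 8]}
`b = a.copy()` → b = {'x': [8, 5], 'y': [3, 8]}
`b['z'] = [6, 9]` → b = {'x': [8, 5], 'y': [3, 8], 'z': [6, 9]}
`a['x'].append(307)` → a = {'x': [8, 5, 307], 'y': [3, 8]}; b = {'x': [8, 5, 307], 'y': [3, 8], 'z': [6, 9]}
`print(a)` → prints {'x': [8, 5, 307], 'y': [3, 8]}
`print(b)` → prints {'x': [8, 5, 307], 'y': [3, 8], 'z': [6, 9]}

Answer:
{'x': [8, 5, 307], 'y': [3, 8]}
{'x': [8, 5, 307], 'y': [3, 8], 'z': [6, 9]}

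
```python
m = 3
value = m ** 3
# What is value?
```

Trace:
`m = 3` → m = 3
`value = m ** 3` → value = 27
So value = 27

Answer: 27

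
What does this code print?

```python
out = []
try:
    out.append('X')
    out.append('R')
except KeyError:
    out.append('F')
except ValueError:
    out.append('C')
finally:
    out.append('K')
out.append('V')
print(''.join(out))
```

Execution trace: 'X' (try body) → 'R' (try body, no exception) → 'K' (finally) → 'V' (after the try/except). Output: XRKV

Answer: XRKV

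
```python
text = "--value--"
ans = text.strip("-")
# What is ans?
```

Trace:
`text = "--value--"` → text = '--value--'
`ans = text.strip("-")` → ans = 'value'
So ans = 'value'

Answer: 'value'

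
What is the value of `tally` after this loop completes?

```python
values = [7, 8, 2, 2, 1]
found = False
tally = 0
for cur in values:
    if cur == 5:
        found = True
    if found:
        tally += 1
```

Count elements after first 5 in [7, 8, 2, 2, 1]
`tally` takes the values: 0

Answer: 0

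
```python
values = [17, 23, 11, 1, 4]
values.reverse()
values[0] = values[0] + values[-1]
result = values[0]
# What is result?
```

Trace:
`values = [17, 23, 11, 1, 4]` → values = [17, 23, 11, 1, 4]
`values.reverse()` → values = [4, 1, 11, 23, 17]
`values[0] = values[0] + values[-1]` → values = [21, 1, 11, 23, 17]
`result = values[0]` → result = 21
So result = 21

Answer: 21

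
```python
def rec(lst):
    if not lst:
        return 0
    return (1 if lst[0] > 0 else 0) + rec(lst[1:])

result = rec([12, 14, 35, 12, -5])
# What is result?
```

Count of positive elements in [12, 14, 35, 12, -5] = 4

Answer: 4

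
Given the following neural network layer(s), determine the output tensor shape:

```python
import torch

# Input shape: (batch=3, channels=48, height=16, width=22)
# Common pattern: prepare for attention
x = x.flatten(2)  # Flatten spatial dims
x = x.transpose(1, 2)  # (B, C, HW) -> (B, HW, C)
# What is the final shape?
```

Input: (3, 48, 16, 22) -> after flatten(2): (3, 48, 352) -> Output: (3, 352, 48)

Answer: (3, 352, 48)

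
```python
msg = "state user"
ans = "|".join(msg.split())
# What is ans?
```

Trace:
`msg = "state user"` → msg = 'state user'
`ans = "|".join(msg.split())` → ans = 'state|user'
So ans = 'state|user'

Answer: 'state|user'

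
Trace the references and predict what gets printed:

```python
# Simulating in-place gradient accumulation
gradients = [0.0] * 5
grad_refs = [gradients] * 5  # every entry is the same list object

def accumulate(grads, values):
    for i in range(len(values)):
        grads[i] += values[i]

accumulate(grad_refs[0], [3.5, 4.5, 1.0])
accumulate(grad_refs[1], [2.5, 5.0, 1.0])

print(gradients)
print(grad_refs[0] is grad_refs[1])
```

Key concept: gradient accumulation aliasing.
Step by step:
`gradients = [0.0] * 5` → gradients = [0.0, 0.0, 0.0, 0.0, 0.0]
`grad_refs = [gradients] * 5` → grad_refs = [[0.0, 0.0, 0.0, 0.0, 0.0], [0.0, 0.0, 0.0, 0.0, 0.0], [0.0, 0.0, 0.0, 0.0, 0.0], [0.0, 0.0, 0.0, 0.0, 0.0], [0.0, 0.0, 0.0, 0.0, 0.0]]
`accumulate(grad_refs[0], [3.5, 4.5, 1.0])` → gradients = [3.5, 4.5, 1.0, 0.0, 0.0]; grad_refs = [[3.5, 4.5, 1.0, 0.0, 0.0], [3.5, 4.5, 1.0, 0.0, 0.0], [3.5, 4.5, 1.0, 0.0, 0.0], [3.5, 4.5, 1.0, 0.0, 0.0], [3.5, 4.5, 1.0, 0.0, 0.0]]
`accumulate(grad_refs[1], [2.5, 5.0, 1.0])` → gradients = [6.0, 9.5, 2.0, 0.0, 0.0]; grad_refs = [[6.0, 9.5, 2.0, 0.0, 0.0], [6.0, 9.5, 2.0, 0.0, 0.0], [6.0, 9.5, 2.0, 0.0, 0.0], [6.0, 9.5, 2.0, 0.0, 0.0], [6.0, 9.5, 2.0, 0.0, 0.0]]
`print(gradients)` → prints [6.0, 9.5, 2.0, 0.0, 0.0]
`print(grad_refs[0] is grad_refs[1])` → prints True

Answer:
[6.0, 9.5, 2.0, 0.0, 0.0]
True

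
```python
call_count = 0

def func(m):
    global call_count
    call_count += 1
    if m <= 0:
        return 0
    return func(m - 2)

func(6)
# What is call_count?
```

Linear recursion stepping by 2: 4 calls from m=6 down to ≤0.

Answer: 4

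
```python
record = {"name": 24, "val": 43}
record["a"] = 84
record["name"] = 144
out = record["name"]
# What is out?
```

Trace:
`record = {"name": 24, "val": 43}` → record = {'name': 24, 'val': 43}
`record["a"] = 84` → record = {'name': 24, 'val': 43, 'a': 84}
`record["name"] = 144` → record = {'name': 144, 'val': 43, 'a': 84}
`out = record["name"]` → out = 144
So out = 144

Answer: 144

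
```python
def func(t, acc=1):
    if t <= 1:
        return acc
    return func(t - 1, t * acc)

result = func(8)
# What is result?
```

Accumulator trace (n, acc): (8, 1) -> (7, 8) -> (6, 56) -> (5, 336) -> (4, 1680) -> (3, 6720) -> (2, 20160) -> (1, 40320) -> return 40320

Answer: 40320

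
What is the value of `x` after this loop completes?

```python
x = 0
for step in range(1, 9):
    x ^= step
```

XOR of 1 to 8
`x` takes the values: 0 → 1 → 3 → 0 → 4 → 1 → 7 → 0 → 8

Answer: 8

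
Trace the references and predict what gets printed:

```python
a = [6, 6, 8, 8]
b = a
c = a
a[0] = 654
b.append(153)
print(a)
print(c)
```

Key concept: multiple aliases.
Step by step:
`a = [6, 6, 8, 8]` → a = [6, 6, 8, 8]
`b = a` → b = [6, 6, 8, 8] (same object as a)
`c = a` → c = [6, 6, 8, 8] (same object as a, b)
`a[0] = 654` → a = [654, 6, 8, 8] (same object as b, c); b = [654, 6, 8, 8] (same object as a, c); c = [654, 6, 8, 8] (same object as a, b)
`b.append(153)` → a = [654, 6, 8, 8, 153] (same object as b, c); b = [654, 6, 8, 8, 153] (same object as a, c); c = [654, 6, 8, 8, 153] (same object as a, b)
`print(a)` → prints [654, 6, 8, 8, 153]
`print(c)` → prints [654, 6, 8, 8, 153]

Answer:
[654, 6, 8, 8, 153]
[654, 6, 8, 8, 153]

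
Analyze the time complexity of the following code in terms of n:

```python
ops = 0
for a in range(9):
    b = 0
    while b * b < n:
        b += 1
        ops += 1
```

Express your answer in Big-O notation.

Each loop level contributes: 1 × √n. Multiplying the contributions gives O(√n).

Answer: O(√n)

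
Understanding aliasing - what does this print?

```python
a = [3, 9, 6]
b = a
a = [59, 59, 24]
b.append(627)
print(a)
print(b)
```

Key concept: rebinding vs mutation: a is rebound to a new list, b still points at the original.
Step by step:
`a = [3, 9, 6]` → a = [3, 9, 6]
`b = a` → b = [3, 9, 6] (same object as a)
`a = [59, 59, 24]` → a = [59, 59, 24]
`b.append(627)` → b = [3, 9, 6, 627]
`print(a)` → prints [59, 59, 24]
`print(b)` → prints [3, 9, 6, 627]

Answer:
[59, 59, 24]
[3, 9, 6, 627]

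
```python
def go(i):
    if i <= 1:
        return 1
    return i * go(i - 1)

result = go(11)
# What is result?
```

go(11) = 11 * 10 * 9 * 8 * 7 * 6 * 5 * 4 * 3 * 2 * 1 = 39916800

Answer: 39916800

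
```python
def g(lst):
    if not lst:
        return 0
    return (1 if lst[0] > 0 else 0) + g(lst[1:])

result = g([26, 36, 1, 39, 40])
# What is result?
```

Count of positive elements in [26, 36, 1, 39, 40] = 5

Answer: 5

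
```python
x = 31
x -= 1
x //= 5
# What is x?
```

Trace:
`x = 31` → x = 31
`x -= 1` → x = 30
`x //= 5` → x = 6
So x = 6

Answer: 6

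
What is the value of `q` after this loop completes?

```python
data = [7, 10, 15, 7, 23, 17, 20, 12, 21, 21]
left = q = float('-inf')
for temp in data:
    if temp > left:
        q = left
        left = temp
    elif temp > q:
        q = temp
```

Second largest (with repeats) in [7, 10, 15, 7, 23, 17, 20, 12, 21, 21]
`q` takes the values: -inf → 7 → 10 → 15 → 17 → 20 → 21

Answer: 21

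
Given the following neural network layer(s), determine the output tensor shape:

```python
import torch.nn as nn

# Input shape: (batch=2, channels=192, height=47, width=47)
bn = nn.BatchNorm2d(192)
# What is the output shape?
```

Input: (2, 192, 47, 47) -> Output: (2, 192, 47, 47)

Answer: (2, 192, 47, 47)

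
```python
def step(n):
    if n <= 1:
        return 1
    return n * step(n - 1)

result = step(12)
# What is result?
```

step(12) = 12 * 11 * 10 * 9 * 8 * 7 * 6 * 5 * 4 * 3 * 2 * 1 = 479001600

Answer: 479001600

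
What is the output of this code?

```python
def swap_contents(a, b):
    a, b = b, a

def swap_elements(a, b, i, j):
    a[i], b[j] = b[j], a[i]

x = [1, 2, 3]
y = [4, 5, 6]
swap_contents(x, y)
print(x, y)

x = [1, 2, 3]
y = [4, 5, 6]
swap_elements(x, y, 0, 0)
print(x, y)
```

Key concept: parameter rebinding vs mutation.
Step by step:
`x = [1, 2, 3]` → x = [1, 2, 3]
`y = [4, 5, 6]` → y = [4, 5, 6]
`swap_contents(x, y)` → no visible change to tracked variables
`print(x, y)` → prints [1, 2, 3] [4, 5, 6]
`x = [1, 2, 3]` → x = [1, 2, 3]
`y = [4, 5, 6]` → y = [4, 5, 6]
`swap_elements(x, y, 0, 0)` → x = [4, 2, 3]; y = [1, 5, 6]
`print(x, y)` → prints [4, 2, 3] [1, 5, 6]

Answer:
[1, 2, 3] [4, 5, 6]
[4, 2, 3] [1, 5, 6]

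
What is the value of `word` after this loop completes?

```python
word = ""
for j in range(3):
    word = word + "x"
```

Repeat 'x' 3 times
`word` takes the values: "" → "x" → "xx" → "xxx"

Answer: "xxx"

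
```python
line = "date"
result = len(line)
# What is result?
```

Trace:
`line = "date"` → line = 'date'
`result = len(line)` → result = 4
So result = 4

Answer: 4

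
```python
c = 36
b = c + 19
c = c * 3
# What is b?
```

Trace:
`c = 36` → c = 36
`b = c + 19` → b = 55
`c = c * 3` → c = 108
So b = 55

Answer: 55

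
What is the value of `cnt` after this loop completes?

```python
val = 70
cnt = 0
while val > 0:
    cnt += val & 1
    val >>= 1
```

Count set bits in 70 (binary: 0b1000110)
`cnt` takes the values: 0 → 1 → 2 → 3

Answer: 3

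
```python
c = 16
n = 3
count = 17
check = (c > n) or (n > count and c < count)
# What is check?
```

Trace:
`c = 16` → c = 16
`n = 3` → n = 3
`count = 17` → count = 17
`check = (c > n) or (n > count and c < count)` → check = True
So check = True

Answer: True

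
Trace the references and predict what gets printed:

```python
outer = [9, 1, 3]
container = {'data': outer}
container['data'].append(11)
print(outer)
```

Key concept: dict holds reference to list.
Step by step:
`outer = [9, 1, 3]` → outer = [9, 1, 3]
`container = {'data': outer}` → container = {'data': [9, 1, 3]}
`container['data'].append(11)` → outer = [9, 1, 3, 11]; container = {'data': [9, 1, 3, 11]}
`print(outer)` → prints [9, 1, 3, 11]

Answer: [9, 1, 3, 11]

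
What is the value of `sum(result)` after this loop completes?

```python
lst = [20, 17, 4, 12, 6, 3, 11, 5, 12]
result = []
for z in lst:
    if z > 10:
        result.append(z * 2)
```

Sum of doubled values > 10
`result` takes the values: [] → [40] → [40, 34] → [40, 34, 24] → [40, 34, 24, 22] → [40, 34, 24, 22, 24]
So `sum(result)` = 144

Answer: 144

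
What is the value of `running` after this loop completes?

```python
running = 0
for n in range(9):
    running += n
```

Sum of 0 to 8 = 36
`running` takes the values: 0 → 1 → 3 → 6 → 10 → 15 → 21 → 28 → 36

Answer: 36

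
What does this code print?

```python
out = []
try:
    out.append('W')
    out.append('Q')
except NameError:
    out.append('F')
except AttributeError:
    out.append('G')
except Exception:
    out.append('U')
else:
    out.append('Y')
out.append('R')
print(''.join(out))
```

Execution trace: 'W' (try body) → 'Q' (try body, no exception) → 'Y' (else) → 'R' (after the try/except). Output: WQYR

Answer: WQYR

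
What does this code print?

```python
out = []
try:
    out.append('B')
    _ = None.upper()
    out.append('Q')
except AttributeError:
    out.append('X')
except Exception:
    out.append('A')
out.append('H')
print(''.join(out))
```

Execution trace: 'B' (try body) → 'X' (except AttributeError) → 'H' (after the try/except). Output: BXH

Answer: BXH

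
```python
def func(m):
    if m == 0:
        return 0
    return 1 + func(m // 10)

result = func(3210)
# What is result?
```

Count of digits of 3210: 4

Answer: 4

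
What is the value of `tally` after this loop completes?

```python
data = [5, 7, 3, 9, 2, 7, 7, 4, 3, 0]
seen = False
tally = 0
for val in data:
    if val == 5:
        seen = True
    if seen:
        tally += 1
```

Count elements after first 5 in [5, 7, 3, 9, 2, 7, 7, 4, 3, 0]
`tally` takes the values: 0 → 1 → 2 → 3 → 4 → 5 → 6 → 7 → 8 → 9 → 10

Answer: 10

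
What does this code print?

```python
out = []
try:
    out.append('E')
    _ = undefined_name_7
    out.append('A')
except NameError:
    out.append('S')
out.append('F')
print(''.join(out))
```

Execution trace: 'E' (try body) → 'S' (except NameError) → 'F' (after the try/except). Output: ESF

Answer: ESF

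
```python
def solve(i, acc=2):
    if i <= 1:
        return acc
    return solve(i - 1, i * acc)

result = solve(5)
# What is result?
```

Accumulator trace (n, acc): (5, 2) -> (4, 10) -> (3, 40) -> (2, 120) -> (1, 240) -> return 240

Answer: 240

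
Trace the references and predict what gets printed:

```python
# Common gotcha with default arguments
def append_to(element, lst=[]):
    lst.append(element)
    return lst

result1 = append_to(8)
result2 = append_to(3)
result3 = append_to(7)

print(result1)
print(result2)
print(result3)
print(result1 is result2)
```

Key concept: mutable default argument gotcha.
Step by step:
`result1 = append_to(8)` → result1 = [8]
`result2 = append_to(3)` → result1 = [8, 3] (same object as result2); result2 = [8, 3] (same object as result1)
`result3 = append_to(7)` → result1 = [8, 3, 7] (same object as result2, result3); result2 = [8, 3, 7] (same object as result1, result3); result3 = [8, 3, 7] (same object as result1, result2)
`print(result1)` → prints [8, 3, 7]
`print(result2)` → prints [8, 3, 7]
`print(result3)` → prints [8, 3, 7]
`print(result1 is result2)` → prints True

Answer:
[8, 3, 7]
[8, 3, 7]
[8, 3, 7]
True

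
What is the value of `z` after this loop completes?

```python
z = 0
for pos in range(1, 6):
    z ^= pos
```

XOR of 1 to 5
`z` takes the values: 0 → 1 → 3 → 0 → 4 → 1

Answer: 1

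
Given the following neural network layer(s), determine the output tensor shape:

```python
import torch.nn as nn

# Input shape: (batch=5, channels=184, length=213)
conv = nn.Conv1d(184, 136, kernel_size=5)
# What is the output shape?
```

Input: (5, 184, 213) -> Output: (5, 136, 209)

Answer: (5, 136, 209)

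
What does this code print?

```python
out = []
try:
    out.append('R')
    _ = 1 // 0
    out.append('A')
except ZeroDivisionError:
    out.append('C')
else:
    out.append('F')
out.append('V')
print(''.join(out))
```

Execution trace: 'R' (try body) → 'C' (except ZeroDivisionError) → 'V' (after the try/except). Output: RCV

Answer: RCV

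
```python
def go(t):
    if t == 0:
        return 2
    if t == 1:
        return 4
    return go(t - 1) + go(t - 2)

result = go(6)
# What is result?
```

Build up from base cases: go(0)=2, go(1)=4, go(2)=6, go(3)=10, go(4)=16, go(5)=26, go(6)=42

Answer: 42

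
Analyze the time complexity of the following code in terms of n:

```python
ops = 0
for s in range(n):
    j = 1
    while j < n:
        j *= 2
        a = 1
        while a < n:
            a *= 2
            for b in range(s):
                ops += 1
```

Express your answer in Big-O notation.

Each loop level contributes: n × log n × log n × n. Multiplying the contributions gives O(n^2 log² n).

Answer: O(n^2 log² n)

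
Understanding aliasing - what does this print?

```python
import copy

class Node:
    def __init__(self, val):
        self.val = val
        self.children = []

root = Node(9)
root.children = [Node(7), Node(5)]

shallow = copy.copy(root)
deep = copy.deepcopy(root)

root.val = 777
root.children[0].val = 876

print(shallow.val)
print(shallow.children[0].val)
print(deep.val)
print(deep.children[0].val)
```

Key concept: deep copy with custom objects.
Step by step:
`root = Node(9)` → root = Node(val=9, children=[])
`root.children = [Node(7), Node(5)]` → root = Node(val=9, children=[Node(val=7, children=[]), Node(val=5, children=[])])
`shallow = copy.copy(root)` → shallow = Node(val=9, children=[Node(val=7, children=[]), Node(val=5, children=[])])
`deep = copy.deepcopy(root)` → deep = Node(val=9, children=[Node(val=7, children=[]), Node(val=5, children=[])])
`root.val = 777` → root = Node(val=777, children=[Node(val=7, children=[]), Node(val=5, children=[])])
`root.children[0].val = 876` → root = Node(val=777, children=[Node(val=876, children=[]), Node(val=5, children=[])]); shallow = Node(val=9, children=[Node(val=876, children=[]), Node(val=5, children=[])])
`print(shallow.val)` → prints 9
`print(shallow.children[0].val)` → prints 876
`print(deep.val)` → prints 9
`print(deep.children[0].val)` → prints 7

Answer:
9
876
9
7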